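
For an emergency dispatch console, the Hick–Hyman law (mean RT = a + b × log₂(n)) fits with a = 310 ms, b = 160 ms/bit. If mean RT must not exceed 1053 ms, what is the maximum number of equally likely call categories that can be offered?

Set 310 + 160·log₂ n ≤ 1053 → log₂ n ≤ (1053 − 310)/160 = 4.6437.
So n ≤ 2^4.6437 = 24.998; the largest integer n is 24.

24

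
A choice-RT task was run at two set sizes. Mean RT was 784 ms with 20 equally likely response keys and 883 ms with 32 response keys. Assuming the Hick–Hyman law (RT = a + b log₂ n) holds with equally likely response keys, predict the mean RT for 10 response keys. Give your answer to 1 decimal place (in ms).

638.0 ms

RT is linear in log₂ n, so two points fix the line:
  b = (883 − 784) / (log₂ 32 − log₂ 20) = 99 / (5 − 4.3219) = 146.002 ms/bit
  a = 784 − 146.002 × 4.3219 = 152.989 ms
Then RT(10) = 152.989 + 146.002 × log₂ 10 = 152.989 + 146.002 × 3.3219 ≈ 637.998 ms.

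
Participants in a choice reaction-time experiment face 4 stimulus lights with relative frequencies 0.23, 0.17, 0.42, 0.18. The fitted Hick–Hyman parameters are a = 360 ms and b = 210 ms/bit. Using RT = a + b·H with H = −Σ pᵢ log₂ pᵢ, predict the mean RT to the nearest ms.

Entropy contributions −pᵢ log₂ pᵢ: 0.4877, 0.4346, 0.5256, 0.4453; sum H = 1.8932 bits.
RT = a + bH = 360 + 210·1.8932 = 757.57 ms.

758 ms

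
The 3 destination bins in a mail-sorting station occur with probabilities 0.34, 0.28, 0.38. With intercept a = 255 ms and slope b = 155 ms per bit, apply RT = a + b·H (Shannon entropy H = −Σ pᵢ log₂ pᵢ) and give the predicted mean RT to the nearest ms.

Entropy contributions −pᵢ log₂ pᵢ: 0.5292, 0.5142, 0.5305; sum H = 1.5738 bits.
RT = a + bH = 255 + 155·1.5738 = 498.95 ms.

499 ms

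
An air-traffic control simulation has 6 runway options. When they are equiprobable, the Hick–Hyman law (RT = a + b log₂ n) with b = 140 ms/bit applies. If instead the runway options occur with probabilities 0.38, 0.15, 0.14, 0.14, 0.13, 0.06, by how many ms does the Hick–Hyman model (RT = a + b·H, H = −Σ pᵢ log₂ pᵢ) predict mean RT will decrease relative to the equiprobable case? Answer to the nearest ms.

31 ms

Equiprobable entropy H₀ = log₂ 6 = 2.5850 bits.
Skewed entropy H = −Σ pᵢ log₂ pᵢ = 2.3614 bits.
ΔRT = b·(H₀ − H) = 140 × 0.2236 = 31.30 ms.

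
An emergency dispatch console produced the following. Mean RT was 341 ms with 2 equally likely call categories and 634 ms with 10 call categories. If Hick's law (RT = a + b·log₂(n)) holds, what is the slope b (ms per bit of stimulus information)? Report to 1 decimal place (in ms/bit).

126.2 ms/bit

b = (RT₂ − RT₁)/(log₂ n₂ − log₂ n₁) = (634 − 341)/(3.3219 − 1) = 126.188 ms/bit.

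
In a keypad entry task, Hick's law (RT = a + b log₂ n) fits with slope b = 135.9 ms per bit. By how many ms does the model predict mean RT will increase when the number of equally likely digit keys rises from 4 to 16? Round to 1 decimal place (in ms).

The intercept a cancels: ΔRT = b·(log₂ n₂ − log₂ n₁) = b·log₂(n₂/n₁).
log₂(16) − log₂(4) = log₂(16/4) = log₂(4) = 2.
ΔRT = 135.9 × 2.0000 = 271.800 ms.

271.8 ms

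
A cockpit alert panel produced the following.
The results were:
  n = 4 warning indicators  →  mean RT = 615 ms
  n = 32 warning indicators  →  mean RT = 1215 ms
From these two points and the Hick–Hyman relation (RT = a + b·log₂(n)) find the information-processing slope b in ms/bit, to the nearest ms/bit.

b = (RT₂ − RT₁)/(log₂ n₂ − log₂ n₁) = (1215 − 615)/(5 − 2) = 200 ms/bit.

200 ms/bit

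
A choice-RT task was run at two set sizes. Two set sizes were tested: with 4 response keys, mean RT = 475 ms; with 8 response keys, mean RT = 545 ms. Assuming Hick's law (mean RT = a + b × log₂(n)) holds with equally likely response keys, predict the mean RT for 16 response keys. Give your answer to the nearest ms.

Fit slope and intercept:
  b = (545 − 475) / (log₂ 8 − log₂ 4) = 70 / (3 − 2) = 70 ms/bit
  a = 475 − 70 × 2 = 335 ms
Then RT(16) = 335 + 70 × log₂ 16 = 335 + 70 × 4 ≈ 615.000 ms.

615 ms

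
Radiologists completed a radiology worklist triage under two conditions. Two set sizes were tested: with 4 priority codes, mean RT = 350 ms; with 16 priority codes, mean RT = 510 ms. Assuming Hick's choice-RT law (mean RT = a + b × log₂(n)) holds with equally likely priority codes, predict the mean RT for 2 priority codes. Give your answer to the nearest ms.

270 ms

Solve the two-equation system in a and b:
  b = (510 − 350) / (log₂ 16 − log₂ 4) = 160 / (4 − 2) = 80 ms/bit
  a = 350 − 80 × 2 = 190 ms
Then RT(2) = 190 + 80 × log₂ 2 = 190 + 80 × 1 ≈ 270.000 ms.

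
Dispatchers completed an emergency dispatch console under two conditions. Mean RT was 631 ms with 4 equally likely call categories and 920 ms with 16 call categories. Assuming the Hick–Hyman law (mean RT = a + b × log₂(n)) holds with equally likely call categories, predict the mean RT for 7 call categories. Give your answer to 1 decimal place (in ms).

747.7 ms

With log₂ n on the abscissa the relation is linear; from the two conditions:
  b = (920 − 631) / (log₂ 16 − log₂ 4) = 289 / (4 − 2) = 144.500 ms/bit
  a = 631 − 144.500 × 2 = 342.000 ms
Then RT(7) = 342.000 + 144.500 × log₂ 7 = 342.000 + 144.500 × 2.8074 ≈ 747.663 ms.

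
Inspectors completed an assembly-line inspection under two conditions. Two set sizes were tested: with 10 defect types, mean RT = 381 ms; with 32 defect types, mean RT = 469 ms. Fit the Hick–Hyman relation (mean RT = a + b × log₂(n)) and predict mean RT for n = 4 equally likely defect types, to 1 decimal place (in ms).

311.7 ms

Fit slope and intercept:
  b = (469 − 381) / (log₂ 32 − log₂ 10) = 88 / (5 − 3.3219) = 52.441 ms/bit
  a = 381 − 52.441 × 3.3219 = 206.794 ms
Then RT(4) = 206.794 + 52.441 × log₂ 4 = 206.794 + 52.441 × 2 ≈ 311.677 ms.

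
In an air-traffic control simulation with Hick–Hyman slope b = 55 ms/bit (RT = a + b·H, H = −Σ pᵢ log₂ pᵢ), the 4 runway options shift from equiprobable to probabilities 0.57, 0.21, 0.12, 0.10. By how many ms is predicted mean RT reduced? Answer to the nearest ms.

20 ms

The RT saving is b·ΔH. Equiprobable H₀ = log₂(4) = 2.0000 bits; with the given probabilities H = 1.6343 bits.
b·(H₀ − H) = 55 × (2.0000 − 1.6343) = 20.11 ms.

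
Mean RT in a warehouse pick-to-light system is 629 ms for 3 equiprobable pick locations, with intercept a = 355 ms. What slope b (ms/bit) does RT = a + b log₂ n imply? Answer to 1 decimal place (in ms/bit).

3 alternatives carry log₂ 3 = 1.5850 bits; the choice cost is 629 − 355 = 274 ms, so b = 274/1.5850 = 172.875 ms/bit.

172.9 ms/bit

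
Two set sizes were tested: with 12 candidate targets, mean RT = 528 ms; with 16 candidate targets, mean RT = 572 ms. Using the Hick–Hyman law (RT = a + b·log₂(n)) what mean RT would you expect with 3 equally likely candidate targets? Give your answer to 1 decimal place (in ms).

With log₂ n on the abscissa the relation is linear; from the two conditions:
  b = (572 − 528) / (log₂ 16 − log₂ 12) = 44 / (4 − 3.5850) = 106.015 ms/bit
  a = 528 − 106.015 × 3.5850 = 147.942 ms
Then RT(3) = 147.942 + 106.015 × log₂ 3 = 147.942 + 106.015 × 1.5850 ≈ 315.971 ms.

316.0 ms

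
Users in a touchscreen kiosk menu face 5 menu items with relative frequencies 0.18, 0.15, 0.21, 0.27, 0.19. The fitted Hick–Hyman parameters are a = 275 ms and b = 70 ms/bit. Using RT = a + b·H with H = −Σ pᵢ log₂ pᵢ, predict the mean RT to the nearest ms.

436 ms

H = 0.18·log₂(1/0.18) + 0.15·log₂(1/0.15) + 0.21·log₂(1/0.21) + 0.27·log₂(1/0.27) + 0.19·log₂(1/0.19) = 2.2939 bits.
RT = 275 + 70 × 2.2939 = 435.57 ms.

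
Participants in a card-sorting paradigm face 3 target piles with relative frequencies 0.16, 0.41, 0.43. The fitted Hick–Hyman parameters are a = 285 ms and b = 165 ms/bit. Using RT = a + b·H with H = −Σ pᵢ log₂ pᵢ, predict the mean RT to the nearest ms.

528 ms

Entropy contributions −pᵢ log₂ pᵢ: 0.4230, 0.5274, 0.5236; sum H = 1.4740 bits.
RT = a + bH = 285 + 165·1.4740 = 528.20 ms.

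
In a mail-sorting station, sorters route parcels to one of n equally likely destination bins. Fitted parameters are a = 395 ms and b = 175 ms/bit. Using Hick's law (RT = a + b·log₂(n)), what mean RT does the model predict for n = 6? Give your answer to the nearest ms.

847 ms

log₂(6) = 2.5850 bits, so RT = 395 + 175 × 2.5850 ≈ 847.368 ms.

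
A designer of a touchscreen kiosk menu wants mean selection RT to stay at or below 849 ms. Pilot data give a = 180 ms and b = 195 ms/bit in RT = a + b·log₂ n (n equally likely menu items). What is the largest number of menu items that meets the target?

10

195·log₂ n ≤ 849 − 180 = 669, giving log₂ n ≤ 3.4308 and n ≤ 10.784. The largest whole number is 10.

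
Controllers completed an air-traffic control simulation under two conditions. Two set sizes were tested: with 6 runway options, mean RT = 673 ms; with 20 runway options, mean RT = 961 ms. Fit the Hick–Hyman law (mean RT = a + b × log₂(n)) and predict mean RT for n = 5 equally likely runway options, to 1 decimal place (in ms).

629.4 ms

Solve the two-equation system in a and b:
  b = (961 − 673) / (log₂ 20 − log₂ 6) = 288 / (4.3219 − 2.5850) = 165.806 ms/bit
  a = 673 − 165.806 × 2.5850 = 244.397 ms
Then RT(5) = 244.397 + 165.806 × log₂ 5 = 244.397 + 165.806 × 2.3219 ≈ 629.387 ms.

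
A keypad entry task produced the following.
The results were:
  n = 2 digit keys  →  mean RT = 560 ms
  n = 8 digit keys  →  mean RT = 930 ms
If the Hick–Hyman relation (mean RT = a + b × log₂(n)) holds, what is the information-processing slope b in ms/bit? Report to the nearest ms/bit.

185 ms/bit

Slope: b = (930 − 560) / (log₂ 8 − log₂ 2) = 370/2.0000 = 185 ms/bit.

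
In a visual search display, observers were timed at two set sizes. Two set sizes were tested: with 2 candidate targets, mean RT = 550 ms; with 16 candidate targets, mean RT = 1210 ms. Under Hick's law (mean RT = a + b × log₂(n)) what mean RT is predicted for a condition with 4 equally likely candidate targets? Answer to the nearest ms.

Solve the two-equation system in a and b:
  b = (1210 − 550) / (log₂ 16 − log₂ 2) = 660 / (4 − 1) = 220 ms/bit
  a = 550 − 220 × 1 = 330 ms
Then RT(4) = 330 + 220 × log₂ 4 = 330 + 220 × 2 ≈ 770.000 ms.

770 ms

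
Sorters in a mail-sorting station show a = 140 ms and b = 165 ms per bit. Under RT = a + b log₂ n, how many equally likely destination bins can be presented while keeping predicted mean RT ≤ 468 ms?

3

Set 140 + 165·log₂ n ≤ 468 → log₂ n ≤ (468 − 140)/165 = 1.9879.
So n ≤ 2^1.9879 = 3.967; the largest integer n is 3.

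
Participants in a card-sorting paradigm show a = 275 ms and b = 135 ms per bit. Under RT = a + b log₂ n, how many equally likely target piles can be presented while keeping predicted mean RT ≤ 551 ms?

4

Information budget: (551 − 275)/135 = 2.0444 bits, so n ≤ 2^2.0444 = 4.125 → at most 4.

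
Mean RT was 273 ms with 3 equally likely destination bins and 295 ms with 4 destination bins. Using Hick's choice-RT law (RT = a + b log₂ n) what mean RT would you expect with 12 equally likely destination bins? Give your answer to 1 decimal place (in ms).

379.0 ms

Fit slope and intercept:
  b = (295 − 273) / (log₂ 4 − log₂ 3) = 22 / (2 − 1.5850) = 53.007 ms/bit
  a = 273 − 53.007 × 1.5850 = 188.985 ms
Then RT(12) = 188.985 + 53.007 × log₂ 12 = 188.985 + 53.007 × 3.5850 ≈ 379.015 ms.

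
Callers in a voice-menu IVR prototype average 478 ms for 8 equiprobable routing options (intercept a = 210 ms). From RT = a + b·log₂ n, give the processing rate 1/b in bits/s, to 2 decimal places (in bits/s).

11.19 bits/s

b = (478 − 210)/log₂ 8 = 268/3 = 89.333 ms per bit = 0.08933 s/bit; the reciprocal is 11.194 bits/s.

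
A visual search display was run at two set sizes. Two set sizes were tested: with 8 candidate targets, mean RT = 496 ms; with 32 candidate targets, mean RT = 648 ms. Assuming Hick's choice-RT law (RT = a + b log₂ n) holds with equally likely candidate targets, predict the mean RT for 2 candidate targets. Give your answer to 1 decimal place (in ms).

Fit slope and intercept:
  b = (648 − 496) / (log₂ 32 − log₂ 8) = 152 / (5 − 3) = 76.000 ms/bit
  a = 496 − 76.000 × 3 = 268.000 ms
Then RT(2) = 268.000 + 76.000 × log₂ 2 = 268.000 + 76.000 × 1 ≈ 344.000 ms.

344.0 ms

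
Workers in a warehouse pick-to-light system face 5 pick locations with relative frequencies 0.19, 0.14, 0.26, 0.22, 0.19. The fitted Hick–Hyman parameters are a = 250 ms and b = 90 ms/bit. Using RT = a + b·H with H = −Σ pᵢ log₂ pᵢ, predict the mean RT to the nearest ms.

Entropy contributions −pᵢ log₂ pᵢ: 0.4552, 0.3971, 0.5053, 0.4806, 0.4552; sum H = 2.2934 bits.
RT = a + bH = 250 + 90·2.2934 = 456.41 ms.

456 ms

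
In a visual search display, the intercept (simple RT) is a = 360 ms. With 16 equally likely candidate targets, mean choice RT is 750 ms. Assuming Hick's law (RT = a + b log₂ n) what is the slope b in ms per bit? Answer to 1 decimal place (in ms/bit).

97.5 ms/bit

16 alternatives carry log₂ 16 = 4 bits; the choice cost is 750 − 360 = 390 ms, so b = 390/4 = 97.500 ms/bit.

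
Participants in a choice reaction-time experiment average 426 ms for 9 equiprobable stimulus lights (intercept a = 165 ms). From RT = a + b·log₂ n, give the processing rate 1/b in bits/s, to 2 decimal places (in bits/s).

12.15 bits/s

Choice component = 426 − 165 = 261 ms over log₂(9) = 3.1699 bits.
b = 261 / 3.1699 = 82.336 ms/bit, so 1/b = 12.145 bits/s.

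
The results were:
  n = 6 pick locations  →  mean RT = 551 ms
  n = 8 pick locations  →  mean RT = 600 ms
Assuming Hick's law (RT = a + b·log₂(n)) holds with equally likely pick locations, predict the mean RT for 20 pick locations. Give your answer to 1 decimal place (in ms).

756.1 ms

RT is linear in log₂ n, so two points fix the line:
  b = (600 − 551) / (log₂ 8 − log₂ 6) = 49 / (3 − 2.5850) = 118.062 ms/bit
  a = 551 − 118.062 × 2.5850 = 245.815 ms
Then RT(20) = 245.815 + 118.062 × log₂ 20 = 245.815 + 118.062 × 4.3219 ≈ 756.069 ms.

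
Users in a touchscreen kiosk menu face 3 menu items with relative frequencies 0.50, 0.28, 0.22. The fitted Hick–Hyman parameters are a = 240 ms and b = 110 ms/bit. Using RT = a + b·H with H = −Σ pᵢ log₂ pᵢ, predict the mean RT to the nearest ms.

404 ms

Entropy contributions −pᵢ log₂ pᵢ: 0.5000, 0.5142, 0.4806; sum H = 1.4948 bits.
RT = a + bH = 240 + 110·1.4948 = 404.43 ms.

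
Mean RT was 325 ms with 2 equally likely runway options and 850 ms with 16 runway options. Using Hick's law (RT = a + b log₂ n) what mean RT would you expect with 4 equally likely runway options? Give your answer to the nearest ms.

Fit slope and intercept:
  b = (850 − 325) / (log₂ 16 − log₂ 2) = 525 / (4 − 1) = 175 ms/bit
  a = 325 − 175 × 1 = 150 ms
Then RT(4) = 150 + 175 × log₂ 4 = 150 + 175 × 2 ≈ 500.000 ms.

500 ms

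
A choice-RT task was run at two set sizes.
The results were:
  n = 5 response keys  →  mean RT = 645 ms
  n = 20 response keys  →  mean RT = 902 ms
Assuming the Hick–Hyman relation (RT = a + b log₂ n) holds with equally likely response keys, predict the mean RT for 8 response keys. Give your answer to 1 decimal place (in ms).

732.1 ms

With log₂ n on the abscissa the relation is linear; from the two conditions:
  b = (902 − 645) / (log₂ 20 − log₂ 5) = 257 / (4.3219 − 2.3219) = 128.500 ms/bit
  a = 645 − 128.500 × 2.3219 = 346.632 ms
Then RT(8) = 346.632 + 128.500 × log₂ 8 = 346.632 + 128.500 × 3 ≈ 732.132 ms.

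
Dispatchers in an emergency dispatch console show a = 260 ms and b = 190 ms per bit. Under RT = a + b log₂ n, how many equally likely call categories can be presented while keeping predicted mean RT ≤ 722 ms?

Information budget: (722 − 260)/190 = 2.4316 bits, so n ≤ 2^2.4316 = 5.395 → at most 5.

5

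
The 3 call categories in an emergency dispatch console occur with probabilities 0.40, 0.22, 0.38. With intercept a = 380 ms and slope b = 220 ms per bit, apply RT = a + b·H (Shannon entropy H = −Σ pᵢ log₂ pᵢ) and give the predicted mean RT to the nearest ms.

Entropy contributions −pᵢ log₂ pᵢ: 0.5288, 0.4806, 0.5305; sum H = 1.5398 bits.
RT = a + bH = 380 + 220·1.5398 = 718.76 ms.

719 ms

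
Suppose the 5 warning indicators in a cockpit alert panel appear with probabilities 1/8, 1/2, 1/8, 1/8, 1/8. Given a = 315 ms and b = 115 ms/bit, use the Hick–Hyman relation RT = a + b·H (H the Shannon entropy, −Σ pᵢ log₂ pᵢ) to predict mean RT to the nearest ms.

Each term −pᵢ log₂ pᵢ: 0.125·3 + 0.5·1 + 0.125·3 + 0.125·3 + 0.125·3; summed, H = 2.000 bits.
Mean RT = a + bH = 315 + 115·2.000 = 545.00 ms.

545 ms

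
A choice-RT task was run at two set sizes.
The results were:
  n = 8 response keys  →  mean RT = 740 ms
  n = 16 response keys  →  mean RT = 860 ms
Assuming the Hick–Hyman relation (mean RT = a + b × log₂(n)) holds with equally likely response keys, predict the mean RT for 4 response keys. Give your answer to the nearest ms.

With log₂ n on the abscissa the relation is linear; from the two conditions:
  b = (860 − 740) / (log₂ 16 − log₂ 8) = 120 / (4 − 3) = 120 ms/bit
  a = 740 − 120 × 3 = 380 ms
Then RT(4) = 380 + 120 × log₂ 4 = 380 + 120 × 2 ≈ 620.000 ms.

620 ms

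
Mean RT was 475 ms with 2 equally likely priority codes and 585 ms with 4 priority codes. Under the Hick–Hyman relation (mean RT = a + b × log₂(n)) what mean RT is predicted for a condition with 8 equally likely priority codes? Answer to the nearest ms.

695 ms

With log₂ n on the abscissa the relation is linear; from the two conditions:
  b = (585 − 475) / (log₂ 4 − log₂ 2) = 110 / (2 − 1) = 110 ms/bit
  a = 475 − 110 × 1 = 365 ms
Then RT(8) = 365 + 110 × log₂ 8 = 365 + 110 × 3 ≈ 695.000 ms.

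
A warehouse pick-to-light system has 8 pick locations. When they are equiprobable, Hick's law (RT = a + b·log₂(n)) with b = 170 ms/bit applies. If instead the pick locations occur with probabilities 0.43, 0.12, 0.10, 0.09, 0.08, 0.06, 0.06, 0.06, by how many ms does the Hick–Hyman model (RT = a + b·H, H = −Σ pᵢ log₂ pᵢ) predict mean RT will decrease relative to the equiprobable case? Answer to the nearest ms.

Equiprobable entropy H₀ = log₂ 8 = 3.0000 bits.
Skewed entropy H = −Σ pᵢ log₂ pᵢ = 2.5576 bits.
ΔRT = b·(H₀ − H) = 170 × 0.4424 = 75.21 ms.

75 ms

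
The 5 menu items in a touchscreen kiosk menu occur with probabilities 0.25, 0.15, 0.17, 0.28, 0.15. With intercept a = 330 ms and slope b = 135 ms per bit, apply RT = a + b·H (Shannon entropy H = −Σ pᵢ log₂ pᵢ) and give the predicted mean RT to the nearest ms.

636 ms

H = 0.25·log₂(1/0.25) + 0.15·log₂(1/0.15) + 0.17·log₂(1/0.17) + 0.28·log₂(1/0.28) + 0.15·log₂(1/0.15) = 2.2699 bits.
RT = 330 + 135 × 2.2699 = 636.44 ms.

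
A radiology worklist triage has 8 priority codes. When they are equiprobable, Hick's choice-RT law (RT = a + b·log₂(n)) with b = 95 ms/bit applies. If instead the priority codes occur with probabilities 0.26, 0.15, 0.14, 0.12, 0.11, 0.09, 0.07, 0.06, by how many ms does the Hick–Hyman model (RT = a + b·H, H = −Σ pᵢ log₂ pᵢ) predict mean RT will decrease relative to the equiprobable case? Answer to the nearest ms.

Equiprobable entropy H₀ = log₂ 8 = 3.0000 bits.
Skewed entropy H = −Σ pᵢ log₂ pᵢ = 2.8550 bits.
ΔRT = b·(H₀ − H) = 95 × 0.1450 = 13.77 ms.

14 ms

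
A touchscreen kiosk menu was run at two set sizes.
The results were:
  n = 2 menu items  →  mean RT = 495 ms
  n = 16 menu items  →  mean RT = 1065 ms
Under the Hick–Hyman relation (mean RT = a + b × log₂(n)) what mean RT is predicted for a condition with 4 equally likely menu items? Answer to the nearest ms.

685 ms

RT is linear in log₂ n, so two points fix the line:
  b = (1065 − 495) / (log₂ 16 − log₂ 2) = 570 / (4 − 1) = 190 ms/bit
  a = 495 − 190 × 1 = 305 ms
Then RT(4) = 305 + 190 × log₂ 4 = 305 + 190 × 2 ≈ 685.000 ms.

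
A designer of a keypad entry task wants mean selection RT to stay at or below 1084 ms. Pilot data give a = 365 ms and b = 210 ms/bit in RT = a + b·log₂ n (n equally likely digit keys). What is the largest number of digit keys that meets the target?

210·log₂ n ≤ 1084 − 365 = 719, giving log₂ n ≤ 3.4238 and n ≤ 10.732. The largest whole number is 10.

10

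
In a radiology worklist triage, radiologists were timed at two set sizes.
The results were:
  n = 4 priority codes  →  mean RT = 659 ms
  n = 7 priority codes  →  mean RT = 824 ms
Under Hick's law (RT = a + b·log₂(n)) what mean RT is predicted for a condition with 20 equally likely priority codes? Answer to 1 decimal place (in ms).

1133.5 ms

Fit slope and intercept:
  b = (824 − 659) / (log₂ 7 − log₂ 4) = 165 / (2.8074 − 2) = 204.371 ms/bit
  a = 659 − 204.371 × 2 = 250.258 ms
Then RT(20) = 250.258 + 204.371 × log₂ 20 = 250.258 + 204.371 × 4.3219 ≈ 1133.535 ms.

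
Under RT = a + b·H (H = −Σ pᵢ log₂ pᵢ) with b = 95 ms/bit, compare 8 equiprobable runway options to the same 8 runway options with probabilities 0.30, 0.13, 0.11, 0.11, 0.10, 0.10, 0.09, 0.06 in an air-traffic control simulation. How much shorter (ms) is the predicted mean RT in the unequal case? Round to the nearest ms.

The RT saving is b·ΔH. Equiprobable H₀ = log₂(8) = 3.0000 bits; with the given probabilities H = 2.8249 bits.
b·(H₀ − H) = 95 × (3.0000 − 2.8249) = 16.64 ms.

17 ms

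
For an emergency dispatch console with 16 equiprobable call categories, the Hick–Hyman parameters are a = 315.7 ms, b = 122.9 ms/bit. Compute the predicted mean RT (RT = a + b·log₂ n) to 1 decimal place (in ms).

807.3 ms

log₂(16) = 4 bits, so RT = 315.7 + 122.9 × 4 ≈ 807.300 ms.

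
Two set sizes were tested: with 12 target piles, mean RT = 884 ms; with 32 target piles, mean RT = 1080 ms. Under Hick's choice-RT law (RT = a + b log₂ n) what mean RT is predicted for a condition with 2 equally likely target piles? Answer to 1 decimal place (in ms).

526.0 ms

Solve the two-equation system in a and b:
  b = (1080 − 884) / (log₂ 32 − log₂ 12) = 196 / (5 − 3.5850) = 138.512 ms/bit
  a = 884 − 138.512 × 3.5850 = 387.439 ms
Then RT(2) = 387.439 + 138.512 × log₂ 2 = 387.439 + 138.512 × 1 ≈ 525.951 ms.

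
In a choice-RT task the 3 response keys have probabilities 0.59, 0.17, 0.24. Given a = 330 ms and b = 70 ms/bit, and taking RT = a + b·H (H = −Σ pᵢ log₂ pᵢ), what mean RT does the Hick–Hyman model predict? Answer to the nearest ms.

426 ms

Entropy contributions −pᵢ log₂ pᵢ: 0.4491, 0.4346, 0.4941; sum H = 1.3778 bits.
RT = a + bH = 330 + 70·1.3778 = 426.45 ms.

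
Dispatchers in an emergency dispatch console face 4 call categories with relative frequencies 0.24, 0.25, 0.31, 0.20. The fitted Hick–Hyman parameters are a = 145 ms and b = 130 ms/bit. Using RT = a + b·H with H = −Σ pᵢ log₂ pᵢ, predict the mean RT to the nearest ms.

H = 0.24·log₂(1/0.24) + 0.25·log₂(1/0.25) + 0.31·log₂(1/0.31) + 0.20·log₂(1/0.20) = 1.9823 bits.
RT = 145 + 130 × 1.9823 = 402.70 ms.

403 ms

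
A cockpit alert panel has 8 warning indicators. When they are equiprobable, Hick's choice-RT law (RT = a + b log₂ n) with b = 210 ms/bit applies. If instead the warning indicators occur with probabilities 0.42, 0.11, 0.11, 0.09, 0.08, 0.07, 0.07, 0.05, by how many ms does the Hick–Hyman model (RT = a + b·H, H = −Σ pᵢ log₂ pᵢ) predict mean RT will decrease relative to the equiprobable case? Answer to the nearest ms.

Equiprobable entropy H₀ = log₂ 8 = 3.0000 bits.
Skewed entropy H = −Σ pᵢ log₂ pᵢ = 2.5836 bits.
ΔRT = b·(H₀ − H) = 210 × 0.4164 = 87.45 ms.

87 ms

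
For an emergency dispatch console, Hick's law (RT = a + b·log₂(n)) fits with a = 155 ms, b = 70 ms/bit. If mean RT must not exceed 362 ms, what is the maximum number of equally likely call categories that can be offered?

7

Set 155 + 70·log₂ n ≤ 362 → log₂ n ≤ (362 − 155)/70 = 2.9571.
So n ≤ 2^2.9571 = 7.766; the largest integer n is 7.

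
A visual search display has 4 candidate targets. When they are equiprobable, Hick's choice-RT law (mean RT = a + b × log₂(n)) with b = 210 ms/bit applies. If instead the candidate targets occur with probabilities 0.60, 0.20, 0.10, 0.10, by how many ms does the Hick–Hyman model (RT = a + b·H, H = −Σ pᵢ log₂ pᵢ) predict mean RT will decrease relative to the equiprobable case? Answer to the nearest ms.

Equiprobable entropy H₀ = log₂ 4 = 2.0000 bits.
Skewed entropy H = −Σ pᵢ log₂ pᵢ = 1.5710 bits.
ΔRT = b·(H₀ − H) = 210 × 0.4290 = 90.10 ms.

90 ms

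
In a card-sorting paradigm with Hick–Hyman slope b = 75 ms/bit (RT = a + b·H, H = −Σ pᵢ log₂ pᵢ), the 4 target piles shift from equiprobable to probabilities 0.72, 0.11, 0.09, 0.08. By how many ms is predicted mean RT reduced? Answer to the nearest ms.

The RT saving is b·ΔH. Equiprobable H₀ = log₂(4) = 2.0000 bits; with the given probabilities H = 1.2957 bits.
b·(H₀ − H) = 75 × (2.0000 − 1.2957) = 52.82 ms.

53 ms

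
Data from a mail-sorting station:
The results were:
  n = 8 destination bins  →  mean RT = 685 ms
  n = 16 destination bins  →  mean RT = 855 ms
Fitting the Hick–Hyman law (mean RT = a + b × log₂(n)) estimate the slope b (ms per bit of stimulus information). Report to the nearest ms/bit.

Slope: b = (855 − 685) / (log₂ 16 − log₂ 8) = 170/1.0000 = 170 ms/bit.

170 ms/bit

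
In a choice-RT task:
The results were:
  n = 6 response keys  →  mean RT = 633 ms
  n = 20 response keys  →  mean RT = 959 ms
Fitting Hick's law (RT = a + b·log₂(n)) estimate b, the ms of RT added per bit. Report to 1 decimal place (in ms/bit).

187.7 ms/bit

Slope: b = (959 − 633) / (log₂ 20 − log₂ 6) = 326/1.7370 = 187.684 ms/bit.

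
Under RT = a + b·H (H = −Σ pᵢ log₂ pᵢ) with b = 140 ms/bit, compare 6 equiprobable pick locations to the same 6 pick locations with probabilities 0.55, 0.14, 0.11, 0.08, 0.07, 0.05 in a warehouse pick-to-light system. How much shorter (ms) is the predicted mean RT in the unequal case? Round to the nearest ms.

The RT saving is b·ΔH. Equiprobable H₀ = log₂(6) = 2.5850 bits; with the given probabilities H = 1.9979 bits.
b·(H₀ − H) = 140 × (2.5850 − 1.9979) = 82.18 ms.

82 ms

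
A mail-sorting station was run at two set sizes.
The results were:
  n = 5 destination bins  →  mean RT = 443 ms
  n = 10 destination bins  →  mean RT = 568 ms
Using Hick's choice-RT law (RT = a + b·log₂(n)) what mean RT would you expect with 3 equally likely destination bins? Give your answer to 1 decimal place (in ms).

350.9 ms

Fit slope and intercept:
  b = (568 − 443) / (log₂ 10 − log₂ 5) = 125 / (3.3219 − 2.3219) = 125.000 ms/bit
  a = 443 − 125.000 × 2.3219 = 152.759 ms
Then RT(3) = 152.759 + 125.000 × log₂ 3 = 152.759 + 125.000 × 1.5850 ≈ 350.879 ms.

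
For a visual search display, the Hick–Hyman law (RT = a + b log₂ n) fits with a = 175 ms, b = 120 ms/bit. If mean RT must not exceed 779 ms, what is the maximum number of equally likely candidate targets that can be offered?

Information budget: (779 − 175)/120 = 5.0333 bits, so n ≤ 2^5.0333 = 32.748 → at most 32.

32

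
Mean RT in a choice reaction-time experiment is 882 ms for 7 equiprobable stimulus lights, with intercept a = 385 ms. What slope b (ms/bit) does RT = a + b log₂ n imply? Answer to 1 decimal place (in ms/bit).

177.0 ms/bit

b = (882 − 385) / log₂(7) = 497 / 2.8074 = 177.035 ms/bit.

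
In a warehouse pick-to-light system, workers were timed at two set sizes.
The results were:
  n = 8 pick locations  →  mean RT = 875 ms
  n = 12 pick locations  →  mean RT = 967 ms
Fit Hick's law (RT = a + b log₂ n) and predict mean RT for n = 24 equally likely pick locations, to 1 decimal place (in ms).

1124.3 ms

Fit slope and intercept:
  b = (967 − 875) / (log₂ 12 − log₂ 8) = 92 / (3.5850 − 3) = 157.275 ms/bit
  a = 875 − 157.275 × 3 = 403.175 ms
Then RT(24) = 403.175 + 157.275 × log₂ 24 = 403.175 + 157.275 × 4.5850 ≈ 1124.275 ms.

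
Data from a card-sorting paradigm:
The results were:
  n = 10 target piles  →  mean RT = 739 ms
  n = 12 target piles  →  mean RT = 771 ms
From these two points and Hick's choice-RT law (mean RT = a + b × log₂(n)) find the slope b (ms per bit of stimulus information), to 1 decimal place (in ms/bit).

Slope: b = (771 − 739) / (log₂ 12 − log₂ 10) = 32/0.2630 = 121.657 ms/bit.

121.7 ms/bit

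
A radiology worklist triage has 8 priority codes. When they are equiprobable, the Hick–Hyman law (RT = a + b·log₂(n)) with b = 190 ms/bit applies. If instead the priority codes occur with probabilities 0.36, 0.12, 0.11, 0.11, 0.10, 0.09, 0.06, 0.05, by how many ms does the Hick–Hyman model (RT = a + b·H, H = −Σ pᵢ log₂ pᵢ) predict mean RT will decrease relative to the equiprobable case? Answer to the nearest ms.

56 ms

The RT saving is b·ΔH. Equiprobable H₀ = log₂(8) = 3.0000 bits; with the given probabilities H = 2.7027 bits.
b·(H₀ − H) = 190 × (3.0000 − 2.7027) = 56.48 ms.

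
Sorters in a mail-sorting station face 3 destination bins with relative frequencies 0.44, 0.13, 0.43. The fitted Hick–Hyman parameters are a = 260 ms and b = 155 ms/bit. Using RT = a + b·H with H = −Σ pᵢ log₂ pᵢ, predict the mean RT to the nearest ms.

481 ms

Entropy contributions −pᵢ log₂ pᵢ: 0.5211, 0.3826, 0.5236; sum H = 1.4274 bits.
RT = a + bH = 260 + 155·1.4274 = 481.24 ms.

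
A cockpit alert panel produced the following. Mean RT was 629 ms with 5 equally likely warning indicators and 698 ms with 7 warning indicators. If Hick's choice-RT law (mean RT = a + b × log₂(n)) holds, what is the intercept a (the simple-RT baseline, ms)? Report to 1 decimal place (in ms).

299.0 ms

The slope on a log₂ axis is (698 − 629) / (2.8074 − 2.3219) = 142.143 ms/bit.
Intercept: a = 629 − 142.143·log₂(5) = 298.954 ms.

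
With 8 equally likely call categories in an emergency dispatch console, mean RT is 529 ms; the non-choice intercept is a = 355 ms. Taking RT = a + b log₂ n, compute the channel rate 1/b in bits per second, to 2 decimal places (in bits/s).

Choice component = 529 − 355 = 174 ms over log₂(8) = 3 bits.
b = 174 / 3 = 58.000 ms/bit, so 1/b = 17.241 bits/s.

17.24 bits/s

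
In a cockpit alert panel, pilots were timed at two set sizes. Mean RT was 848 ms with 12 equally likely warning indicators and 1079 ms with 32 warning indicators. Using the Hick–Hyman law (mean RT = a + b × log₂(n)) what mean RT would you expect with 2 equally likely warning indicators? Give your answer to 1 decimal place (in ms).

With log₂ n on the abscissa the relation is linear; from the two conditions:
  b = (1079 − 848) / (log₂ 32 − log₂ 12) = 231 / (5 − 3.5850) = 163.247 ms/bit
  a = 848 − 163.247 × 3.5850 = 262.767 ms
Then RT(2) = 262.767 + 163.247 × log₂ 2 = 262.767 + 163.247 × 1 ≈ 426.014 ms.

426.0 ms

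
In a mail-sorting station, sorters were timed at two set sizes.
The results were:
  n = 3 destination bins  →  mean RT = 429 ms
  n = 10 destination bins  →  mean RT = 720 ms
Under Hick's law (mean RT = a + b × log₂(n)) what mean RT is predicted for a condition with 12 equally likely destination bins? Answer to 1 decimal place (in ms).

764.1 ms

Fit slope and intercept:
  b = (720 − 429) / (log₂ 10 − log₂ 3) = 291 / (3.3219 − 1.5850) = 167.534 ms/bit
  a = 429 − 167.534 × 1.5850 = 163.466 ms
Then RT(12) = 163.466 + 167.534 × log₂ 12 = 163.466 + 167.534 × 3.5850 ≈ 764.067 ms.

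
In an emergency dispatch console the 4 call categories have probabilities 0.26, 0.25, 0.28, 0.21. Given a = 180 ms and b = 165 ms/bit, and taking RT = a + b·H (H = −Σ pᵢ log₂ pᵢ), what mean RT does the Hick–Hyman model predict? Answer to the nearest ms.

H = 0.26·log₂(1/0.26) + 0.25·log₂(1/0.25) + 0.28·log₂(1/0.28) + 0.21·log₂(1/0.21) = 1.9923 bits.
RT = 180 + 165 × 1.9923 = 508.73 ms.

509 ms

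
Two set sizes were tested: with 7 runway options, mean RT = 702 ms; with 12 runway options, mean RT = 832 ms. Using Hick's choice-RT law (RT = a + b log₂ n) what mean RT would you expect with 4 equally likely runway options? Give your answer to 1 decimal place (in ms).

Solve the two-equation system in a and b:
  b = (832 − 702) / (log₂ 12 − log₂ 7) = 130 / (3.5850 − 2.8074) = 167.179 ms/bit
  a = 702 − 167.179 × 2.8074 = 232.668 ms
Then RT(4) = 232.668 + 167.179 × log₂ 4 = 232.668 + 167.179 × 2 ≈ 567.027 ms.

567.0 ms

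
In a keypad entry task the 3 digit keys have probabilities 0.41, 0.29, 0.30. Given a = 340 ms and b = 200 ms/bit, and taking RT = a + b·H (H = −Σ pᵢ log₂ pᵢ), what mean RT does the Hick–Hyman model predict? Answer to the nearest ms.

H = 0.41·log₂(1/0.41) + 0.29·log₂(1/0.29) + 0.30·log₂(1/0.30) = 1.5664 bits.
RT = 340 + 200 × 1.5664 = 653.28 ms.

653 ms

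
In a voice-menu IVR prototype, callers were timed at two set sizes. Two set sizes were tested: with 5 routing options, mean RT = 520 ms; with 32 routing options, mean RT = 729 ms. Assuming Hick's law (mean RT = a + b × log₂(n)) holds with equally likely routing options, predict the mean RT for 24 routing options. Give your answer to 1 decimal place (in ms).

696.6 ms

With log₂ n on the abscissa the relation is linear; from the two conditions:
  b = (729 − 520) / (log₂ 32 − log₂ 5) = 209 / (5 − 2.3219) = 78.041 ms/bit
  a = 520 − 78.041 × 2.3219 = 338.794 ms
Then RT(24) = 338.794 + 78.041 × log₂ 24 = 338.794 + 78.041 × 4.5850 ≈ 696.610 ms.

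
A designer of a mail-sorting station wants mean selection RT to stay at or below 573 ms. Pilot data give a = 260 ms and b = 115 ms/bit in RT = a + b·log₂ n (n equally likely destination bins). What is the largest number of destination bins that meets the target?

Information budget: (573 − 260)/115 = 2.7217 bits, so n ≤ 2^2.7217 = 6.597 → at most 6.

6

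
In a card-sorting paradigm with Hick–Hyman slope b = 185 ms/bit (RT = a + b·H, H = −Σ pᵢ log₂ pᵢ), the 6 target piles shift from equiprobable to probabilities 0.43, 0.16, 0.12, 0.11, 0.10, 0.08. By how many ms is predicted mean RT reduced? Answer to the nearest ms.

Equiprobable entropy H₀ = log₂ 6 = 2.5850 bits.
Skewed entropy H = −Σ pᵢ log₂ pᵢ = 2.2876 bits.
ΔRT = b·(H₀ − H) = 185 × 0.2973 = 55.01 ms.

55 ms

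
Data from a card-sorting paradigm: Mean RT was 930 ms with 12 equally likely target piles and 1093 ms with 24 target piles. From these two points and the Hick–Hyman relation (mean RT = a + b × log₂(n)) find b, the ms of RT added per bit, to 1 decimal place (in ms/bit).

Slope: b = (1093 − 930) / (log₂ 24 − log₂ 12) = 163/1.0000 = 163.000 ms/bit.

163.0 ms/bit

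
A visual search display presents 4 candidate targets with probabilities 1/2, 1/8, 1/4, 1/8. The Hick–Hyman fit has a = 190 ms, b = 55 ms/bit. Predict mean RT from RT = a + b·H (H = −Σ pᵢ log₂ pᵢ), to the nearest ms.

H = −Σ pᵢ log₂ pᵢ = 0.5·1 + 0.125·3 + 0.25·2 + 0.125·3 = 1.750 bits.
RT = 190 + 55 × 1.750 = 286.25 ms.

286 ms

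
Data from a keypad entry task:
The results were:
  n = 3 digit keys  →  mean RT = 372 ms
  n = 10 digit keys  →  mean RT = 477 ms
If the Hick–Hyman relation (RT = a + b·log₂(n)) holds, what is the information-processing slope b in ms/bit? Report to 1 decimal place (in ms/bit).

Slope: b = (477 − 372) / (log₂ 10 − log₂ 3) = 105/1.7370 = 60.450 ms/bit.

60.5 ms/bit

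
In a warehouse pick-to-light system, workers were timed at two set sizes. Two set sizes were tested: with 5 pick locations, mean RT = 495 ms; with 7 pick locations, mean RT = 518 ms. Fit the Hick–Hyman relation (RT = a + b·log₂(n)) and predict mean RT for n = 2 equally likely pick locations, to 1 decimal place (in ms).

Fit slope and intercept:
  b = (518 − 495) / (log₂ 7 − log₂ 5) = 23 / (2.8074 − 2.3219) = 47.381 ms/bit
  a = 495 − 47.381 × 2.3219 = 384.985 ms
Then RT(2) = 384.985 + 47.381 × log₂ 2 = 384.985 + 47.381 × 1 ≈ 432.366 ms.

432.4 ms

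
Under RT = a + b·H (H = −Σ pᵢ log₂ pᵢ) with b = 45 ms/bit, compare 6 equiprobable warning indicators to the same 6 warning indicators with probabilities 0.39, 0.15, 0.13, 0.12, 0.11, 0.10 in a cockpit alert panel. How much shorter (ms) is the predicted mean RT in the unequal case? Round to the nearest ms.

10 ms

Equiprobable entropy H₀ = log₂ 6 = 2.5850 bits.
Skewed entropy H = −Σ pᵢ log₂ pᵢ = 2.3725 bits.
ΔRT = b·(H₀ − H) = 45 × 0.2124 = 9.56 ms.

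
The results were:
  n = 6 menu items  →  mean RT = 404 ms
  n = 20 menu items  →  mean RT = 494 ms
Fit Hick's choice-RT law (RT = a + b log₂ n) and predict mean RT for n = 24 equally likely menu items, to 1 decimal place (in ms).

RT is linear in log₂ n, so two points fix the line:
  b = (494 − 404) / (log₂ 20 − log₂ 6) = 90 / (4.3219 − 2.5850) = 51.814 ms/bit
  a = 404 − 51.814 × 2.5850 = 270.061 ms
Then RT(24) = 270.061 + 51.814 × log₂ 24 = 270.061 + 51.814 × 4.5850 ≈ 507.629 ms.

507.6 ms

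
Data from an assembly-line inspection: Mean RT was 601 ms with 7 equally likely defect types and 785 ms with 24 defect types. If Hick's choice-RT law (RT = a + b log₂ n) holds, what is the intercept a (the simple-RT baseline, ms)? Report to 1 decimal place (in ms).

b = (RT₂ − RT₁)/(log₂ n₂ − log₂ n₁) = (785 − 601)/(4.5850 − 2.8074) = 103.510 ms/bit.
Intercept: a = 601 − 103.510·log₂(7) = 310.411 ms.

310.4 ms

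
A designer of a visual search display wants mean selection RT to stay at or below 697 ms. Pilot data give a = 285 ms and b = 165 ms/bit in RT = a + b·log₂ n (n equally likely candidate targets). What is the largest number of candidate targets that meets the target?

Information budget: (697 − 285)/165 = 2.4970 bits, so n ≤ 2^2.4970 = 5.645 → at most 5.

5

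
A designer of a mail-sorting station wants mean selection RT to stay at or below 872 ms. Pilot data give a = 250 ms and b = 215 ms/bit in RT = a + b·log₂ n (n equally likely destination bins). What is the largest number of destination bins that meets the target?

Set 250 + 215·log₂ n ≤ 872 → log₂ n ≤ (872 − 250)/215 = 2.8930.
So n ≤ 2^2.8930 = 7.428; the largest integer n is 7.

7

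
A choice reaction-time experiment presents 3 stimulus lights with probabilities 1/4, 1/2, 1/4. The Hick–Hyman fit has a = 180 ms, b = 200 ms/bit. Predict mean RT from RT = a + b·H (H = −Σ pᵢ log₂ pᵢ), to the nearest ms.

Each term −pᵢ log₂ pᵢ: 0.25·2 + 0.5·1 + 0.25·2; summed, H = 1.500 bits.
Mean RT = a + bH = 180 + 200·1.500 = 480.00 ms.

480 ms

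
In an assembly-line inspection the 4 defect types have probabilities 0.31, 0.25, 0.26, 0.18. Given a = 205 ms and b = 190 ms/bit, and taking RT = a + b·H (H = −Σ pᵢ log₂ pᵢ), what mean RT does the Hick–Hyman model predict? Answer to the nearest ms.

Entropy contributions −pᵢ log₂ pᵢ: 0.5238, 0.5000, 0.5053, 0.4453; sum H = 1.9744 bits.
RT = a + bH = 205 + 190·1.9744 = 580.13 ms.

580 ms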